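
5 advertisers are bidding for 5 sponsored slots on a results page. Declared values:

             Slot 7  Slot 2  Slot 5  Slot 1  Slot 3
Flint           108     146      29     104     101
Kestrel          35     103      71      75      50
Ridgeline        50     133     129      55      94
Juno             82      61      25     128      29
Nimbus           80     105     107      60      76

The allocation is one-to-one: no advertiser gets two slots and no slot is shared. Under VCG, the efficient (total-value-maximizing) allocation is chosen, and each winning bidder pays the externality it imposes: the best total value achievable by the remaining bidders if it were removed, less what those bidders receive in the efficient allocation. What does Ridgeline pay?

Ridgeline pays $31.

Efficient allocation: Flint→Slot 7 ($108), Kestrel→Slot 2 ($103), Ridgeline→Slot 5 ($129), Juno→Slot 1 ($128), Nimbus→Slot 3 ($76); total welfare W = $544.
Ridgeline receives Slot 5 at value $129, so the others get W − 129 = $415.
Without Ridgeline: best allocation of the remaining 4 bidders over all 5 slots is Flint→Slot 7 ($108), Kestrel→Slot 2 ($103), Juno→Slot 1 ($128), Nimbus→Slot 5 ($107), total $446.
VCG payment = (others' best without Ridgeline) − (others' welfare with Ridgeline) = 446 − 415 = $31.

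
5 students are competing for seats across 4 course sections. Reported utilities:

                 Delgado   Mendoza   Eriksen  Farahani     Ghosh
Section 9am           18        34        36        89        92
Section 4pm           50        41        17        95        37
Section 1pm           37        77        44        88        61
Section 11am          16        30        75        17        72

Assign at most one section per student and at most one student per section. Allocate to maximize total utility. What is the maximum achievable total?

Optimal: Ghosh→Section 9am (92 points), Farahani→Section 4pm (95 points), Mendoza→Section 1pm (77 points), Eriksen→Section 11am (75 points) — total 92+95+77+75 = 339 points.
Row-greedy (each student in turn takes its best remaining section) gives 291 points, worse by 48.
Swapping Ghosh↔Mendoza (Ghosh→Section 1pm 61 points, Mendoza→Section 9am 34 points) loses 74.

Max total: 339 points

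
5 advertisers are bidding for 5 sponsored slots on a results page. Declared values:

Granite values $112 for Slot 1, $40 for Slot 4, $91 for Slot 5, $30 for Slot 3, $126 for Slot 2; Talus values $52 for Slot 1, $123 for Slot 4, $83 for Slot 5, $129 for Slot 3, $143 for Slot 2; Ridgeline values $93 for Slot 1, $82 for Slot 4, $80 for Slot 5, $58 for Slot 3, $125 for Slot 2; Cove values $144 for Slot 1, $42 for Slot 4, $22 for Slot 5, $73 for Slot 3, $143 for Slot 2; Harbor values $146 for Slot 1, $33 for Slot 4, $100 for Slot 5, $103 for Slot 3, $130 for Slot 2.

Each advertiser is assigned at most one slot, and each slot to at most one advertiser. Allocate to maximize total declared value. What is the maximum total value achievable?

Maximum total: $591

Optimal: Granite→Slot 5 ($91), Talus→Slot 3 ($129), Ridgeline→Slot 4 ($82), Cove→Slot 2 ($143), Harbor→Slot 1 ($146) — total 91+129+82+143+146 = $591.
Max-entry greedy (repeatedly take the single best remaining cell) gives $535, worse by 56.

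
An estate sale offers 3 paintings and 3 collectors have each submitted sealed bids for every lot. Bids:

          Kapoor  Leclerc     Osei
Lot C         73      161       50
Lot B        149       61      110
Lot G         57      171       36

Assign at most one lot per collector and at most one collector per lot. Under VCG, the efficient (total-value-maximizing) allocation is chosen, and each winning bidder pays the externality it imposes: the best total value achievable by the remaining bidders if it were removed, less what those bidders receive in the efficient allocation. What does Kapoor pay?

Efficient allocation: Kapoor→Lot B ($149), Leclerc→Lot G ($171), Osei→Lot C ($50); total welfare W = $370.
Kapoor receives Lot B at value $149, so the others get W − 149 = $221.
Without Kapoor: best allocation of the remaining 2 bidders over all 3 lots is Leclerc→Lot G ($171), Osei→Lot B ($110), total $281.
VCG payment = (others' best without Kapoor) − (others' welfare with Kapoor) = 281 − 221 = $60.

Kapoor pays $60.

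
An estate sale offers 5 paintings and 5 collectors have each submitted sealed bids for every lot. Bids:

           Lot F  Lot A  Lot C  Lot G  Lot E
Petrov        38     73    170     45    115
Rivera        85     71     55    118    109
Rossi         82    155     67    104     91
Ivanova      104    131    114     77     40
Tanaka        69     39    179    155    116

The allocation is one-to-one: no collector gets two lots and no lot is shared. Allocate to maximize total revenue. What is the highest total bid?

Optimal: Petrov→Lot C ($170), Rivera→Lot E ($109), Rossi→Lot A ($155), Ivanova→Lot F ($104), Tanaka→Lot G ($155) — total 170+109+155+104+155 = $693.
Checked against all permutations: $693 is optimal.

Max total: $693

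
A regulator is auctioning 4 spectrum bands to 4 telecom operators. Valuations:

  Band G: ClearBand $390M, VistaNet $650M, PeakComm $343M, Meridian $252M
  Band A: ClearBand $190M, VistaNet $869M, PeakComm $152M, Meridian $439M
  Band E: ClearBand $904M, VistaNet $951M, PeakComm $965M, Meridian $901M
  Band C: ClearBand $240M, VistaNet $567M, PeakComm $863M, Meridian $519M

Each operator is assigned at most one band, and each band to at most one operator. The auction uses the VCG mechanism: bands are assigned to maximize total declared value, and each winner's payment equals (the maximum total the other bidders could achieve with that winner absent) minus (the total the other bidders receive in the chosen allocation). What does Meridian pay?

Meridian pays $514M.

Efficient allocation: ClearBand→Band G ($390M), VistaNet→Band A ($869M), PeakComm→Band C ($863M), Meridian→Band E ($901M); total welfare W = $3023M.
Meridian receives Band E at value $901M, so the others get W − 901 = $2122M.
Without Meridian: best allocation of the remaining 3 bidders over all 4 bands is ClearBand→Band E ($904M), VistaNet→Band A ($869M), PeakComm→Band C ($863M), total $2636M.
VCG payment = (others' best without Meridian) − (others' welfare with Meridian) = 2636 − 2122 = $514M.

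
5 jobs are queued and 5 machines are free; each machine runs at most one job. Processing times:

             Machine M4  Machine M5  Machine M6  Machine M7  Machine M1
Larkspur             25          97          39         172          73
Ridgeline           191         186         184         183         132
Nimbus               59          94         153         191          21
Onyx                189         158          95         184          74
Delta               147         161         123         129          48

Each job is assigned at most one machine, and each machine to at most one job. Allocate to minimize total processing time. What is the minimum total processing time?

This is a one-to-one assignment (minimum-cost bipartite matching).
Optimal: Larkspur→Machine M4 (25 min), Ridgeline→Machine M7 (183 min), Nimbus→Machine M5 (94 min), Onyx→Machine M6 (95 min), Delta→Machine M1 (48 min) — total 25+183+94+95+48 = 445 min.
Min-entry greedy (repeatedly take the single cheapest remaining cell) gives 456 min, worse by 11.
Next-best assignment: Larkspur→Machine M4, Ridgeline→Machine M5, Nimbus→Machine M1, Onyx→Machine M6, Delta→Machine M7 = 456 min.
No other one-to-one assignment undercuts 445 min.

Minimum total: 445 min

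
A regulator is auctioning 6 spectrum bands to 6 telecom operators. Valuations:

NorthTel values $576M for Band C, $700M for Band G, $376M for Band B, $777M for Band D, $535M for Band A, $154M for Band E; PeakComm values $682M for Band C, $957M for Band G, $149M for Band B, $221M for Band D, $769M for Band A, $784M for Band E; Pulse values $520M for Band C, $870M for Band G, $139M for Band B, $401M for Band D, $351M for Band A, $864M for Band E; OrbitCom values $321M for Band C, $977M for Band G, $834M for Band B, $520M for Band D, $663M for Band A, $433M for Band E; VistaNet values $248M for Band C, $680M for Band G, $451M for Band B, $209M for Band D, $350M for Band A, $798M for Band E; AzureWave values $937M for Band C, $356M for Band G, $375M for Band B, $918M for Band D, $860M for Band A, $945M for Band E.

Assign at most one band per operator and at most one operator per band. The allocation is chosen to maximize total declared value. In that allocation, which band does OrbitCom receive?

Optimal: NorthTel→Band D ($777M), PeakComm→Band A ($769M), Pulse→Band G ($870M), OrbitCom→Band B ($834M), VistaNet→Band E ($798M), AzureWave→Band C ($937M) — total 777+769+870+834+798+937 = $4985M.
Swapping PeakComm↔AzureWave (PeakComm→Band C $682M, AzureWave→Band A $860M) loses 164.
OrbitCom's own top band is Band G ($977M), but forcing OrbitCom→Band G and reassigning the rest optimally gives only $4775M — worse by 210.

OrbitCom receives Band B.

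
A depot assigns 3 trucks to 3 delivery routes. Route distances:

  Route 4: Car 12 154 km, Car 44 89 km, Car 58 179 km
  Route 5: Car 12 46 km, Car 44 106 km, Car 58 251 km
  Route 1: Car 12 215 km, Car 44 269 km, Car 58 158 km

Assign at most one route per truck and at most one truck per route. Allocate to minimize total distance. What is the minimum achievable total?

Optimal: Car 12→Route 5 (46 km), Car 44→Route 4 (89 km), Car 58→Route 1 (158 km) — total 46+89+158 = 293 km.
Next-best assignment: Car 12→Route 4, Car 44→Route 5, Car 58→Route 1 = 418 km.
Checked against all permutations: 293 km is optimal.

Minimum total: 293 km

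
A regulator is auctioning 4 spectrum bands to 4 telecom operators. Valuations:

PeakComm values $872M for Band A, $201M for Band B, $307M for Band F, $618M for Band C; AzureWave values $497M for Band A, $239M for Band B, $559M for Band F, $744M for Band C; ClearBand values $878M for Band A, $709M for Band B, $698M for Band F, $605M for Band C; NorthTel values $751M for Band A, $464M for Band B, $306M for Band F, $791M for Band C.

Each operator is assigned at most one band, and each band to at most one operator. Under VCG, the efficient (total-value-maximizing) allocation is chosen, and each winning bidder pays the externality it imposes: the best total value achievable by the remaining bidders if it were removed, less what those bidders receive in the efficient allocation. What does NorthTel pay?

NorthTel pays $185M.

Efficient allocation: PeakComm→Band A ($872M), AzureWave→Band F ($559M), ClearBand→Band B ($709M), NorthTel→Band C ($791M); total welfare W = $2931M.
NorthTel receives Band C at value $791M, so the others get W − 791 = $2140M.
Without NorthTel: best allocation of the remaining 3 bidders over all 4 bands is PeakComm→Band A ($872M), AzureWave→Band C ($744M), ClearBand→Band B ($709M), total $2325M.
VCG payment = (others' best without NorthTel) − (others' welfare with NorthTel) = 2325 − 2140 = $185M.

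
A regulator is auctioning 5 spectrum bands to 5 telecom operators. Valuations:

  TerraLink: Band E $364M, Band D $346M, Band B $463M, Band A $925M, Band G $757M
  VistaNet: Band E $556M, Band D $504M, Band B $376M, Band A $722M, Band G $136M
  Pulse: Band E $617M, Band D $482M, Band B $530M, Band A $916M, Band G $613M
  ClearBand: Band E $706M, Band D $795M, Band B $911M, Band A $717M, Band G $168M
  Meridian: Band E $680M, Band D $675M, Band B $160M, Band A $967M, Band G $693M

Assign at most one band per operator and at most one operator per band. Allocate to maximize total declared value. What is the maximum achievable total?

Treat this as an assignment problem: match each operator to one band.
Optimal: TerraLink→Band G ($757M), VistaNet→Band E ($556M), Pulse→Band A ($916M), ClearBand→Band B ($911M), Meridian→Band D ($675M) — total 757+556+916+911+675 = $3815M.
Column-greedy (each band in turn goes to its best remaining operator) gives $2972M, worse by 843.

Max total: $3815M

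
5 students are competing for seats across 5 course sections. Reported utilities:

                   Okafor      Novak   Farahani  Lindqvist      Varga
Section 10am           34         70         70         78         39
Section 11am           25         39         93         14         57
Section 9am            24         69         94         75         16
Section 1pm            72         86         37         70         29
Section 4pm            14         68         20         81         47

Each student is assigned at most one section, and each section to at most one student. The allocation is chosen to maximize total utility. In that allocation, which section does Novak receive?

Novak receives Section 10am.

This is a one-to-one assignment (maximum-weight bipartite matching).
Optimal: Okafor→Section 1pm (72 points), Novak→Section 10am (70 points), Farahani→Section 9am (94 points), Lindqvist→Section 4pm (81 points), Varga→Section 11am (57 points) — total 72+70+94+81+57 = 374 points.
Max-entry greedy (repeatedly take the single best remaining cell) gives 352 points, worse by 22.
Next-best assignment: Okafor→Section 1pm, Novak→Section 4pm, Farahani→Section 9am, Lindqvist→Section 10am, Varga→Section 11am = 369 points.
Novak's own top section is Section 1pm (86 points), but forcing Novak→Section 1pm and reassigning the rest optimally gives only 352 points — worse by 22.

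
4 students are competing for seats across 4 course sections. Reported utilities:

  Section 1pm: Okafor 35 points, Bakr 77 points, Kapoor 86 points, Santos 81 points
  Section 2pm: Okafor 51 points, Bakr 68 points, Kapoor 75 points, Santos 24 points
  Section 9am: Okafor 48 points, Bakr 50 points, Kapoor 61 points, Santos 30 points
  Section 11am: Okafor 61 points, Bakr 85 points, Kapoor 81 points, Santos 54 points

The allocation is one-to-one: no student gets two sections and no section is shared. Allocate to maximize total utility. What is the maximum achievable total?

This is a one-to-one assignment (maximum-weight bipartite matching).
Optimal: Okafor→Section 9am (48 points), Bakr→Section 11am (85 points), Kapoor→Section 2pm (75 points), Santos→Section 1pm (81 points) — total 48+85+75+81 = 289 points.
Column-greedy (each section in turn goes to its best remaining student) gives 256 points, worse by 33.

Maximum total: 289 points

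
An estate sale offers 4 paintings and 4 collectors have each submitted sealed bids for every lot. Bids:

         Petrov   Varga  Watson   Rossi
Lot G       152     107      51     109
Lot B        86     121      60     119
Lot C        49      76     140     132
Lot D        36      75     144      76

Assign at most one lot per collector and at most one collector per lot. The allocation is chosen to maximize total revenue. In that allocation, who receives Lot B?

Optimal: Petrov→Lot G ($152), Varga→Lot B ($121), Watson→Lot D ($144), Rossi→Lot C ($132) — total 152+121+144+132 = $549.
Column-greedy (each lot in turn goes to its best remaining collector) gives $489, worse by 60.

Varga receives Lot B.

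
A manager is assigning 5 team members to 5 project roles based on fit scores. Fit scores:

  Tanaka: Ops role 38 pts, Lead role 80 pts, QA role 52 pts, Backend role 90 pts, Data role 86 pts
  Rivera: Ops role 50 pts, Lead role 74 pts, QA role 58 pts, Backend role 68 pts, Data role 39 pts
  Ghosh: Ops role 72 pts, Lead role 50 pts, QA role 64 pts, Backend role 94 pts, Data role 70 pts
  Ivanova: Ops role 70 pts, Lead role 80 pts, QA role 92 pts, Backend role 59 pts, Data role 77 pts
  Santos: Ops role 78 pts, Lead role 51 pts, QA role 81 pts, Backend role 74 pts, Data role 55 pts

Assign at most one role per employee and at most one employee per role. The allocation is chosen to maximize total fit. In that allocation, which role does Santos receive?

Santos receives Ops role.

This is a one-to-one assignment (maximum-weight bipartite matching).
Optimal: Tanaka→Data role (86 pts), Rivera→Lead role (74 pts), Ghosh→Backend role (94 pts), Ivanova→QA role (92 pts), Santos→Ops role (78 pts) — total 86+74+94+92+78 = 424 pts.
Row-greedy (each employee in turn takes its best remaining role) gives 383 pts, worse by 41.
No other one-to-one assignment exceeds 424 pts.
Santos's own top role is QA role (81 pts), but forcing Santos→QA role and reassigning the rest optimally gives only 405 pts — worse by 19.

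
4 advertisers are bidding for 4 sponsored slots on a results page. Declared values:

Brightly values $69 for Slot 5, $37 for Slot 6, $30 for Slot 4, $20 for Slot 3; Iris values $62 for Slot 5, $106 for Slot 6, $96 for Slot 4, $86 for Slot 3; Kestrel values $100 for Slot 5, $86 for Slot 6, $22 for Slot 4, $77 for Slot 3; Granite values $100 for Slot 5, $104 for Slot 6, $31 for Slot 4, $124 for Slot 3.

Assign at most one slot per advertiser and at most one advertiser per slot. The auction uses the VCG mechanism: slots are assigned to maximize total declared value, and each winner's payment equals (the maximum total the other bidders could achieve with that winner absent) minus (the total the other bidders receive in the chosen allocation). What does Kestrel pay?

Kestrel pays $10.

Efficient allocation: Brightly→Slot 5 ($69), Iris→Slot 4 ($96), Kestrel→Slot 6 ($86), Granite→Slot 3 ($124); total welfare W = $375.
Kestrel receives Slot 6 at value $86, so the others get W − 86 = $289.
Without Kestrel: best allocation of the remaining 3 bidders over all 4 slots is Brightly→Slot 5 ($69), Iris→Slot 6 ($106), Granite→Slot 3 ($124), total $299.
VCG payment = (others' best without Kestrel) − (others' welfare with Kestrel) = 299 − 289 = $10.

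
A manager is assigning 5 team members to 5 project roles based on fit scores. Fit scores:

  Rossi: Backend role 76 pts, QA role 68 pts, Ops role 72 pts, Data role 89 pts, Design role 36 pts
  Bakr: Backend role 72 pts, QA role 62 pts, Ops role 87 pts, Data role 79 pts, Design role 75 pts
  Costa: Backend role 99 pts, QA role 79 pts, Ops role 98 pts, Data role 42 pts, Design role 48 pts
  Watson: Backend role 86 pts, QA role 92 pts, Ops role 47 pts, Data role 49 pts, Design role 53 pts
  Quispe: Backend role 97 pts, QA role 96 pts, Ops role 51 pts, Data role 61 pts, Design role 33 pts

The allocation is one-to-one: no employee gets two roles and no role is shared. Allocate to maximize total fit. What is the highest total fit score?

Optimal: Rossi→Data role (89 pts), Bakr→Design role (75 pts), Costa→Ops role (98 pts), Watson→QA role (92 pts), Quispe→Backend role (97 pts) — total 89+75+98+92+97 = 451 pts.
Row-greedy (each employee in turn takes its best remaining role) gives 400 pts, worse by 51.

Maximum total: 451 pts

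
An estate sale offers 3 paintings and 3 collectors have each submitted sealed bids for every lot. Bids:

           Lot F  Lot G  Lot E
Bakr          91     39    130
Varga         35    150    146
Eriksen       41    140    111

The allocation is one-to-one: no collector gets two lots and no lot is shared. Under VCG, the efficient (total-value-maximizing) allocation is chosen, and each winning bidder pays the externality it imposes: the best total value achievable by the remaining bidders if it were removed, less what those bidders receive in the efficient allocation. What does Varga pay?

Varga pays $39.

Efficient allocation: Bakr→Lot F ($91), Varga→Lot E ($146), Eriksen→Lot G ($140); total welfare W = $377.
Varga receives Lot E at value $146, so the others get W − 146 = $231.
Without Varga: best allocation of the remaining 2 bidders over all 3 lots is Bakr→Lot E ($130), Eriksen→Lot G ($140), total $270.
VCG payment = (others' best without Varga) − (others' welfare with Varga) = 270 − 231 = $39.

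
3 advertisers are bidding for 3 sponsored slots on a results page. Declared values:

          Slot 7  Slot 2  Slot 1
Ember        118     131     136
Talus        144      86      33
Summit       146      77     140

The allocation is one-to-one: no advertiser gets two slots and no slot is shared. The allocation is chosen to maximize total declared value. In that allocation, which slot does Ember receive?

Ember receives Slot 2.

Treat this as an assignment problem: match each advertiser to one slot.
Optimal: Ember→Slot 2 ($131), Talus→Slot 7 ($144), Summit→Slot 1 ($140) — total 131+144+140 = $415.
Row-greedy (each advertiser in turn takes its best remaining slot) gives $357, worse by 58.
Next-best assignment: Ember→Slot 1, Talus→Slot 2, Summit→Slot 7 = $368.
Ember's own top slot is Slot 1 ($136), but forcing Ember→Slot 1 and reassigning the rest optimally gives only $368 — worse by 47.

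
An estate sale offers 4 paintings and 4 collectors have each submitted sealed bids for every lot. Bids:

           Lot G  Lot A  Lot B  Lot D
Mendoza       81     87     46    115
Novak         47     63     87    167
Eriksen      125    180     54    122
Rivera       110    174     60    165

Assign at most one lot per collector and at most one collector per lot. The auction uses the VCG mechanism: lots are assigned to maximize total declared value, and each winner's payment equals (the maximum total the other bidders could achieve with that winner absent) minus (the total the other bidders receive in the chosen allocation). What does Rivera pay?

Rivera pays $80.

Efficient allocation: Mendoza→Lot G ($81), Novak→Lot B ($87), Eriksen→Lot A ($180), Rivera→Lot D ($165); total welfare W = $513.
Rivera receives Lot D at value $165, so the others get W − 165 = $348.
Without Rivera: best allocation of the remaining 3 bidders over all 4 lots is Mendoza→Lot G ($81), Novak→Lot D ($167), Eriksen→Lot A ($180), total $428.
VCG payment = (others' best without Rivera) − (others' welfare with Rivera) = 428 − 348 = $80.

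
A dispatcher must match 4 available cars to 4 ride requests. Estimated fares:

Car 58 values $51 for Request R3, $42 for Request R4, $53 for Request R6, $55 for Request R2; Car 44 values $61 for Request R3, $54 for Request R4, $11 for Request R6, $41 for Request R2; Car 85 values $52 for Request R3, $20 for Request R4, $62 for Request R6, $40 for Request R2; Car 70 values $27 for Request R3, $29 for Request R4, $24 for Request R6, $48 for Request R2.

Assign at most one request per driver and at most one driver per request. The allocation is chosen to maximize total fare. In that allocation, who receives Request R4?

Car 44 receives Request R4.

Optimal: Car 58→Request R3 ($51), Car 44→Request R4 ($54), Car 85→Request R6 ($62), Car 70→Request R2 ($48) — total 51+54+62+48 = $215.
Max-entry greedy (repeatedly take the single best remaining cell) gives $207, worse by 8.
Next-best assignment: Car 58→Request R4, Car 44→Request R3, Car 85→Request R6, Car 70→Request R2 = $213.
Car 44's own top request is Request R3 ($61), but forcing Car 44→Request R3 and reassigning the rest optimally gives only $213 — worse by 2.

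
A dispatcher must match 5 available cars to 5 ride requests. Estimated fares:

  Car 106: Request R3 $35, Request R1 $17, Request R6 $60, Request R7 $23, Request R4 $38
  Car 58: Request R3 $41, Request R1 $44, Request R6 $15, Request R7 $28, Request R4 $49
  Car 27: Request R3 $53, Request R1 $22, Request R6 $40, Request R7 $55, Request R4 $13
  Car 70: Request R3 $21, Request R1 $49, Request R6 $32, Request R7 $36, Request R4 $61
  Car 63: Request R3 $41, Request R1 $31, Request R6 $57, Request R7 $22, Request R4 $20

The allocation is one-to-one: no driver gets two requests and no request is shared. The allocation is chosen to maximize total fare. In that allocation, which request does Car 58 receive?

Car 58 receives Request R1.

Optimal: Car 106→Request R6 ($60), Car 58→Request R1 ($44), Car 27→Request R7 ($55), Car 70→Request R4 ($61), Car 63→Request R3 ($41) — total 60+44+55+61+41 = $261.
Swapping Car 58↔Car 70 (Car 58→Request R4 $49, Car 70→Request R1 $49) loses 7.
Car 58's own top request is Request R4 ($49), but forcing Car 58→Request R4 and reassigning the rest optimally gives only $254 — worse by 7.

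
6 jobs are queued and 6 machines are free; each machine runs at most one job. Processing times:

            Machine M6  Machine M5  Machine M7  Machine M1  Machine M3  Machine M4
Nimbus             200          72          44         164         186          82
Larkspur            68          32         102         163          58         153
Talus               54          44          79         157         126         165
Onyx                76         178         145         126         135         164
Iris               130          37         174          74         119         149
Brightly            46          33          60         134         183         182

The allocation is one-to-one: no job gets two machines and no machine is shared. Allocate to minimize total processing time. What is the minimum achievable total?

Minimum total: 394 min

This is a one-to-one assignment (minimum-cost bipartite matching).
Optimal: Nimbus→Machine M4 (82 min), Larkspur→Machine M3 (58 min), Talus→Machine M5 (44 min), Onyx→Machine M6 (76 min), Iris→Machine M1 (74 min), Brightly→Machine M7 (60 min) — total 82+58+44+76+74+60 = 394 min.
Min-entry greedy (repeatedly take the single cheapest remaining cell) gives 486 min, worse by 92.
Swapping Talus↔Brightly (Talus→Machine M7 79 min, Brightly→Machine M5 33 min) adds 8.
Checked against all permutations: 394 min is optimal.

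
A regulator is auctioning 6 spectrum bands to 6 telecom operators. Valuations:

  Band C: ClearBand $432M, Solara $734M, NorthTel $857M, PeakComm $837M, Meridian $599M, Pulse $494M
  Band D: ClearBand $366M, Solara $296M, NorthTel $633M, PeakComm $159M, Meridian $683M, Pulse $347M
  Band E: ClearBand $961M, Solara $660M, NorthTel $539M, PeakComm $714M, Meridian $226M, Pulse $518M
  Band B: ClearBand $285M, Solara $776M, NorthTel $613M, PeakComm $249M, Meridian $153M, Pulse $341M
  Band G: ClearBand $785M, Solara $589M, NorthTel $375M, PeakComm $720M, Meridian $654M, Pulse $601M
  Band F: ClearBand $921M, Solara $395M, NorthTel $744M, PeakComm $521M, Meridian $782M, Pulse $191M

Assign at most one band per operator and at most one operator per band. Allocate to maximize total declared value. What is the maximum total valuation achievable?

Optimal: ClearBand→Band E ($961M), Solara→Band B ($776M), NorthTel→Band F ($744M), PeakComm→Band C ($837M), Meridian→Band D ($683M), Pulse→Band G ($601M) — total 961+776+744+837+683+601 = $4602M.
Next-best assignment: ClearBand→Band E, Solara→Band B, NorthTel→Band D, PeakComm→Band C, Meridian→Band F, Pulse→Band G = $4590M.
Every other assignment is strictly worse.

Maximum total: $4602M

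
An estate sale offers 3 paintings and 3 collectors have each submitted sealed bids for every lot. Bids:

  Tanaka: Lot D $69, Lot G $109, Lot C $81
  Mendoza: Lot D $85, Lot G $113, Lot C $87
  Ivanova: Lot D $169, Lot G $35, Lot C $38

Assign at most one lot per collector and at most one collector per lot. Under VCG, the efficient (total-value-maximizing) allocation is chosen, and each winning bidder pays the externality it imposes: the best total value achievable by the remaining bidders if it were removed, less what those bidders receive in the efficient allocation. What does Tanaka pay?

Tanaka pays $26.

Efficient allocation: Tanaka→Lot G ($109), Mendoza→Lot C ($87), Ivanova→Lot D ($169); total welfare W = $365.
Tanaka receives Lot G at value $109, so the others get W − 109 = $256.
Without Tanaka: best allocation of the remaining 2 bidders over all 3 lots is Mendoza→Lot G ($113), Ivanova→Lot D ($169), total $282.
VCG payment = (others' best without Tanaka) − (others' welfare with Tanaka) = 282 − 256 = $26.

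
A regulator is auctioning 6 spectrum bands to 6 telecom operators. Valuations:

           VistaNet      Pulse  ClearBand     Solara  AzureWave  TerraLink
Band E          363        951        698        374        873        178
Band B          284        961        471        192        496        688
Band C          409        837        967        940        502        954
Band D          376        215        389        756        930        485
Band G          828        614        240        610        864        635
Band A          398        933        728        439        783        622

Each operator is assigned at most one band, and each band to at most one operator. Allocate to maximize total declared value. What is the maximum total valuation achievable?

Maximum total: $5100M

Treat this as an assignment problem: match each operator to one band.
Optimal: VistaNet→Band G ($828M), Pulse→Band B ($961M), ClearBand→Band A ($728M), Solara→Band D ($756M), AzureWave→Band E ($873M), TerraLink→Band C ($954M) — total 828+961+728+756+873+954 = $5100M.
Next-best assignment: VistaNet→Band G, Pulse→Band E, ClearBand→Band A, Solara→Band C, AzureWave→Band D, TerraLink→Band B = $5065M.
Every other assignment is strictly worse.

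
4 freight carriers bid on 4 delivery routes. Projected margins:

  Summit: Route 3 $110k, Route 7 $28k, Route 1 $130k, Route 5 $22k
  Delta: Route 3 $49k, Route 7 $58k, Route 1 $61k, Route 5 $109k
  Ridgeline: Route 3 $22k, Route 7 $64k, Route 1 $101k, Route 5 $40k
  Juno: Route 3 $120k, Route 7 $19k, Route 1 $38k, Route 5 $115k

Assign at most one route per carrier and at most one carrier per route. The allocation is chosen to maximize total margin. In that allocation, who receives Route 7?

Optimal: Summit→Route 1 ($130k), Delta→Route 5 ($109k), Ridgeline→Route 7 ($64k), Juno→Route 3 ($120k) — total 130+109+64+120 = $423k.
Next-best assignment: Summit→Route 3, Delta→Route 7, Ridgeline→Route 1, Juno→Route 5 = $384k.
Every other assignment is strictly worse.
Ridgeline's own top route is Route 1 ($101k), but forcing Ridgeline→Route 1 and reassigning the rest optimally gives only $384k — worse by 39.

Ridgeline receives Route 7.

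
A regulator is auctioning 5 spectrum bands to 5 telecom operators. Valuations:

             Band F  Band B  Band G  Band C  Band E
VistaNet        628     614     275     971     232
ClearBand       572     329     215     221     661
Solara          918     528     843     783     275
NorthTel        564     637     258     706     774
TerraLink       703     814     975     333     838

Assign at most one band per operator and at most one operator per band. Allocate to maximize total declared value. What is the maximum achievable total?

This is the linear assignment problem.
Optimal: VistaNet→Band C ($971M), ClearBand→Band E ($661M), Solara→Band F ($918M), NorthTel→Band B ($637M), TerraLink→Band G ($975M) — total 971+661+918+637+975 = $4162M.
Column-greedy (each band in turn goes to its best remaining operator) gives $3374M, worse by 788.

Maximum total: $4162M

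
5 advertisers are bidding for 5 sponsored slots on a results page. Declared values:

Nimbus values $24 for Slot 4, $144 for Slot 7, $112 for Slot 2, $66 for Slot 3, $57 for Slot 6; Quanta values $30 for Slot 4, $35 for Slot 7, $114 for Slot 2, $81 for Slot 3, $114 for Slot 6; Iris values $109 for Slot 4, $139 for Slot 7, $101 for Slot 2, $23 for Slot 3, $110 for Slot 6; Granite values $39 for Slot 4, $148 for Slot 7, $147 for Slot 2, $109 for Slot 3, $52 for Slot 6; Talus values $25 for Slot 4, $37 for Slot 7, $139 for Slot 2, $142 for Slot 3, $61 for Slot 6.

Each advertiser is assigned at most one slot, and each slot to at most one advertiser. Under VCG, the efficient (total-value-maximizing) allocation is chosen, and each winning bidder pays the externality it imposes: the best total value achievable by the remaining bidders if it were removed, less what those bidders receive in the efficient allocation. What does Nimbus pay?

Efficient allocation: Nimbus→Slot 7 ($144), Quanta→Slot 6 ($114), Iris→Slot 4 ($109), Granite→Slot 2 ($147), Talus→Slot 3 ($142); total welfare W = $656.
Nimbus receives Slot 7 at value $144, so the others get W − 144 = $512.
Without Nimbus: best allocation of the remaining 4 bidders over all 5 slots is Quanta→Slot 6 ($114), Iris→Slot 7 ($139), Granite→Slot 2 ($147), Talus→Slot 3 ($142), total $542.
VCG payment = (others' best without Nimbus) − (others' welfare with Nimbus) = 542 − 512 = $30.

Nimbus pays $30.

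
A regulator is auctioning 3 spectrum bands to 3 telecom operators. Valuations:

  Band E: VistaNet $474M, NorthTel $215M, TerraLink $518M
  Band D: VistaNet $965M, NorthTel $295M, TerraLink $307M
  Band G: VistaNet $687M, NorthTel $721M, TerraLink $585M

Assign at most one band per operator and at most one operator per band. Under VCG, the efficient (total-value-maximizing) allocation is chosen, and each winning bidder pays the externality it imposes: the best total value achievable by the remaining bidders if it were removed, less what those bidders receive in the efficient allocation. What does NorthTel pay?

NorthTel pays $67M.

Efficient allocation: VistaNet→Band D ($965M), NorthTel→Band G ($721M), TerraLink→Band E ($518M); total welfare W = $2204M.
NorthTel receives Band G at value $721M, so the others get W − 721 = $1483M.
Without NorthTel: best allocation of the remaining 2 bidders over all 3 bands is VistaNet→Band D ($965M), TerraLink→Band G ($585M), total $1550M.
VCG payment = (others' best without NorthTel) − (others' welfare with NorthTel) = 1550 − 1483 = $67M.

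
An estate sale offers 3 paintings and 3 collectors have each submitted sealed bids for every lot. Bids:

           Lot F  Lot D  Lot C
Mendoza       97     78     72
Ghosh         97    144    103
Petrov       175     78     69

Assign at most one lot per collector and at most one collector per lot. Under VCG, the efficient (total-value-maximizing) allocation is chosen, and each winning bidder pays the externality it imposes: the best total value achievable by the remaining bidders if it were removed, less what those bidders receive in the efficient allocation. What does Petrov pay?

Petrov pays $25.

Efficient allocation: Mendoza→Lot C ($72), Ghosh→Lot D ($144), Petrov→Lot F ($175); total welfare W = $391.
Petrov receives Lot F at value $175, so the others get W − 175 = $216.
Without Petrov: best allocation of the remaining 2 bidders over all 3 lots is Mendoza→Lot F ($97), Ghosh→Lot D ($144), total $241.
VCG payment = (others' best without Petrov) − (others' welfare with Petrov) = 241 − 216 = $25.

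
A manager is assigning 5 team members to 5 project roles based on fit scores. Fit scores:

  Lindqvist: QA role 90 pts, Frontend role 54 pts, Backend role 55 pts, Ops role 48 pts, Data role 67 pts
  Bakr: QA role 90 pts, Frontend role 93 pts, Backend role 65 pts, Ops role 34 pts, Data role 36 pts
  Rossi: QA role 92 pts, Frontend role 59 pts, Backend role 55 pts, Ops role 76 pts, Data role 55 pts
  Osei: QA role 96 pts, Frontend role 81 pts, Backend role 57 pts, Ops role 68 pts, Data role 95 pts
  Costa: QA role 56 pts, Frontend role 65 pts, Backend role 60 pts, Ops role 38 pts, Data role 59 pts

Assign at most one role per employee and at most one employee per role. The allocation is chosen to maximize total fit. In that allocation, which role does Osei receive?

Optimal: Lindqvist→QA role (90 pts), Bakr→Frontend role (93 pts), Rossi→Ops role (76 pts), Osei→Data role (95 pts), Costa→Backend role (60 pts) — total 90+93+76+95+60 = 414 pts.
Column-greedy (each role in turn goes to its best remaining employee) gives 392 pts, worse by 22.
Every other assignment is strictly worse.
Osei's own top role is QA role (96 pts), but forcing Osei→QA role and reassigning the rest optimally gives only 392 pts — worse by 22.

Osei receives Data role.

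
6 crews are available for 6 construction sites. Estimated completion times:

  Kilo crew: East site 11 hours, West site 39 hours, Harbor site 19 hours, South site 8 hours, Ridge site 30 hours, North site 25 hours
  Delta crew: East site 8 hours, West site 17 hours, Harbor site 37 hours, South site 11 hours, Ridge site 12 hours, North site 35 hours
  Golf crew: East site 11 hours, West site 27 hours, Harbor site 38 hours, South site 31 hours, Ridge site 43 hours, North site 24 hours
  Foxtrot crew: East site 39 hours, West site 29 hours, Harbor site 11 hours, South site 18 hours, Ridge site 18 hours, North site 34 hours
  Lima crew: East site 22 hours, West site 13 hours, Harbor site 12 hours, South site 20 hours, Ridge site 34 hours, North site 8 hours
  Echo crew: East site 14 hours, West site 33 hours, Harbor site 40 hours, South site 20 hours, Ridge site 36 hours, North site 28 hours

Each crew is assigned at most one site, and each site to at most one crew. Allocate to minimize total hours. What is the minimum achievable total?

Minimum total: 80 hours

Treat this as an assignment problem: match each crew to one site.
Optimal: Kilo crew→South site (8 hours), Delta crew→Ridge site (12 hours), Golf crew→West site (27 hours), Foxtrot crew→Harbor site (11 hours), Lima crew→North site (8 hours), Echo crew→East site (14 hours) — total 8+12+27+11+8+14 = 80 hours.
Column-greedy (each site in turn goes to its cheapest remaining crew) gives 100 hours, worse by 20.
No other one-to-one assignment undercuts 80 hours.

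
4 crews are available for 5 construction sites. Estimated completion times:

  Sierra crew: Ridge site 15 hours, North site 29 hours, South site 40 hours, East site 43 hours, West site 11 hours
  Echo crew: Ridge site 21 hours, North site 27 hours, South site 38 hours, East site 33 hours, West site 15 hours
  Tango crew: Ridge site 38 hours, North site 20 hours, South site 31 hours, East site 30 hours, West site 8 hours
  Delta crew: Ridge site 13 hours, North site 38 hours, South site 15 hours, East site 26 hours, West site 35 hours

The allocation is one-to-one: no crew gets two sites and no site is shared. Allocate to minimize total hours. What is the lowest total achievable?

This is the linear assignment problem.
Optimal: Sierra crew→Ridge site (15 hours), Echo crew→North site (27 hours), Tango crew→West site (8 hours), Delta crew→South site (15 hours) — total 15+27+8+15 = 65 hours.
Min-entry greedy (repeatedly take the single cheapest remaining cell) gives 88 hours, worse by 23.
Swapping Sierra crew↔Echo crew (Sierra crew→North site 29 hours, Echo crew→Ridge site 21 hours) adds 8.
No other one-to-one assignment undercuts 65 hours.

Minimum total: 65 hours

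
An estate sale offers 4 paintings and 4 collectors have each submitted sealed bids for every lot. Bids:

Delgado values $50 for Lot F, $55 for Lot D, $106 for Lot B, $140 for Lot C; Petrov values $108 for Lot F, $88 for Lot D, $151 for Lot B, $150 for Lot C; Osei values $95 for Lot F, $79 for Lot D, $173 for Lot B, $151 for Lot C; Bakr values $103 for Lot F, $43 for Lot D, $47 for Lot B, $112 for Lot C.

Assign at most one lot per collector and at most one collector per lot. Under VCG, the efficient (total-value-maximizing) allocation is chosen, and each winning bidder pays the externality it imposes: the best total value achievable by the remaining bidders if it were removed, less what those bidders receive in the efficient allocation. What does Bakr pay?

Efficient allocation: Delgado→Lot C ($140), Petrov→Lot D ($88), Osei→Lot B ($173), Bakr→Lot F ($103); total welfare W = $504.
Bakr receives Lot F at value $103, so the others get W − 103 = $401.
Without Bakr: best allocation of the remaining 3 bidders over all 4 lots is Delgado→Lot C ($140), Petrov→Lot F ($108), Osei→Lot B ($173), total $421.
VCG payment = (others' best without Bakr) − (others' welfare with Bakr) = 421 − 401 = $20.

Bakr pays $20.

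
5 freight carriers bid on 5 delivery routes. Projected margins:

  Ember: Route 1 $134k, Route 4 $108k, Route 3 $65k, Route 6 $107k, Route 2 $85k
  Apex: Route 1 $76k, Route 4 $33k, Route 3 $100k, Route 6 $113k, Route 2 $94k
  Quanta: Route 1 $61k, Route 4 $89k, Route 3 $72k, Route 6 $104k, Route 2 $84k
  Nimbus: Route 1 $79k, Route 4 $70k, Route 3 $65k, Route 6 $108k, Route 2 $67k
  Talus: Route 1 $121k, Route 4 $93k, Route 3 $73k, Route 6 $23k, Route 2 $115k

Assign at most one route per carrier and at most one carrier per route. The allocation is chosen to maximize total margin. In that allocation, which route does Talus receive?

Optimal: Ember→Route 1 ($134k), Apex→Route 3 ($100k), Quanta→Route 4 ($89k), Nimbus→Route 6 ($108k), Talus→Route 2 ($115k) — total 134+100+89+108+115 = $546k.
Row-greedy (each carrier in turn takes its best remaining route) gives $476k, worse by 70.
Next-best assignment: Ember→Route 1, Apex→Route 3, Quanta→Route 6, Nimbus→Route 4, Talus→Route 2 = $523k.
Swapping Talus↔Ember (Talus→Route 1 $121k, Ember→Route 2 $85k) loses 43.
Checked against all permutations: $546k is optimal.
Talus's own top route is Route 1 ($121k), but forcing Talus→Route 1 and reassigning the rest optimally gives only $521k — worse by 25.

Talus receives Route 2.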